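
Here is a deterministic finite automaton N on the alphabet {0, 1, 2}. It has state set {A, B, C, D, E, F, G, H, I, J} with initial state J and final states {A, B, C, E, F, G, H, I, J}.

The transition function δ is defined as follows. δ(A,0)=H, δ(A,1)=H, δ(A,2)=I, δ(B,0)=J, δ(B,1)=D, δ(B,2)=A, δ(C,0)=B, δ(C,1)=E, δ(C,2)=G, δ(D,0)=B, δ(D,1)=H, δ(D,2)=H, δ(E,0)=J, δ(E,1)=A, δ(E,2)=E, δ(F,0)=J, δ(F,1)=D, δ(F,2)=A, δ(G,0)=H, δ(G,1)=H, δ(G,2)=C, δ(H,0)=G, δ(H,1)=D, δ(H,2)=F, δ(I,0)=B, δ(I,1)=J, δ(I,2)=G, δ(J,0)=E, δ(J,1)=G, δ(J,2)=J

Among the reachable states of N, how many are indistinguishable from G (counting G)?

2

All states are reachable from the start state.
Start with accepting vs non-accepting: {A,B,C,E,F,G,H,I,J} | {D}.
On input 1, block {A,B,C,E,F,G,H,I,J} splits into {A,C,E,G,I,J} and {B,F,H}.
Split {A,C,E,G,I,J} by δ(·,0) → {A,C,G,I} and {E,J}.
On input 1, block {A,C,G,I} splits into {A,G} and {C,I}.
Split {B,F,H} by δ(·,0) → {B,F} and {H}.
The partition is now stable with 6 blocks: {A,G} | {D} | {B,F} | {E,J} | {C,I} | {H}.
The equivalence class containing G is {A,G}, of size 2.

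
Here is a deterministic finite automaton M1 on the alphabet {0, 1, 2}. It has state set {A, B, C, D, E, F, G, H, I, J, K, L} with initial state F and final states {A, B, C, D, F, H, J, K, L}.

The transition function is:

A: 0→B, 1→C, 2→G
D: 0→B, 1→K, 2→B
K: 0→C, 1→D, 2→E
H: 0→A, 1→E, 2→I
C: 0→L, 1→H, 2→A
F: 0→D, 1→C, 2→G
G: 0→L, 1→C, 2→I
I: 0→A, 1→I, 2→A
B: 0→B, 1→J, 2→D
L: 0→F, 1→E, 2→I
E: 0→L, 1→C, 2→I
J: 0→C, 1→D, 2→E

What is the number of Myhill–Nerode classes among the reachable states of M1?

7

P0 = {A,B,C,D,F,H,J,K,L} | {E,G,I}.
Refine {A,B,C,D,F,H,J,K,L} on symbol 1: members go to different blocks, giving {A,B,C,D,F,J,K} and {H,L}.
Refine {A,B,C,D,F,J,K} on symbol 0: members go to different blocks, giving {A,B,D,F,J,K} and {C}.
Refine {A,B,D,F,J,K} on symbol 0: members go to different blocks, giving {A,B,D,F} and {J,K}.
Refine {A,B,D,F} on symbol 1: members go to different blocks, giving {A,F} and {B,D}.
Refine {E,G,I} on symbol 0: members go to different blocks, giving {E,G} and {I}.
Stable partition: {A,F} | {E,G} | {H,L} | {C} | {J,K} | {B,D} | {I} — 7 equivalence classes.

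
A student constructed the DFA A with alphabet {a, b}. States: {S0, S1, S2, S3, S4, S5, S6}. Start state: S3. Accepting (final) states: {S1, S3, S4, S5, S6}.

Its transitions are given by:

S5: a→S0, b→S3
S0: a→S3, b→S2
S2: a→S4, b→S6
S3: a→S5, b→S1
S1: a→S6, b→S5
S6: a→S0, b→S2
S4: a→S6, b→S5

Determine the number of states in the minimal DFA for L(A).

Initial partition by acceptance: {S1,S3,S4,S5,S6} | {S0,S2}.
On input a, block {S1,S3,S4,S5,S6} splits into {S1,S3,S4} and {S5,S6}.
On input b, block {S1,S3,S4} splits into {S1,S4} and {S3}.
Split {S0,S2} by δ(·,a) → {S0} and {S2}.
On input b, block {S5,S6} splits into {S5} and {S6}.
The partition is now stable with 6 blocks: {S1,S4} | {S0} | {S5} | {S3} | {S2} | {S6}.

6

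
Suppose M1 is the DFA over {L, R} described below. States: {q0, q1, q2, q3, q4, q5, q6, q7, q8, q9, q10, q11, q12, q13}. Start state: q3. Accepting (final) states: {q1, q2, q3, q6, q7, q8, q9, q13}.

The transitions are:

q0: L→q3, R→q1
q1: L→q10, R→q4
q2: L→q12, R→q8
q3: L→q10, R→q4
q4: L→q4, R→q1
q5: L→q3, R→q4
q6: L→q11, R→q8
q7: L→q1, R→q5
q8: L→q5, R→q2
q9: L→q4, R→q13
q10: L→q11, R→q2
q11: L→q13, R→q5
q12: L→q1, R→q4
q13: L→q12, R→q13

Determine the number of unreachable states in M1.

No path from q3 leads to q0, q6, q7, q9; the other 10 states are all reachable.

4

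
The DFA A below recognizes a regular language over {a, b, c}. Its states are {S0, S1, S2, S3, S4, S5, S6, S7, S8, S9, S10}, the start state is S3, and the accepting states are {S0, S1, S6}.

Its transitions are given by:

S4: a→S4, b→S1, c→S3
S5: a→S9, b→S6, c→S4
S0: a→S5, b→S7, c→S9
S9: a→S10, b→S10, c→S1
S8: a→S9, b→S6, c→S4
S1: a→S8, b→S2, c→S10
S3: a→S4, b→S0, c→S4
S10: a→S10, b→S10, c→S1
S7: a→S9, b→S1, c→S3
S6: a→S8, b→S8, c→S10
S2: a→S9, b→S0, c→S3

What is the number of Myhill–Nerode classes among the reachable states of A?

Every state is reachable, so we keep all 11.
Start with accepting vs non-accepting: {S0,S1,S6} | {S2,S3,S4,S5,S7,S8,S9,S10}.
Refine {S2,S3,S4,S5,S7,S8,S9,S10} on symbol b: members go to different blocks, giving {S2,S3,S4,S5,S7,S8} and {S9,S10}.
Split {S2,S3,S4,S5,S7,S8} by δ(·,a) → {S2,S5,S7,S8} and {S3,S4}.
The partition is now stable with 4 blocks: {S0,S1,S6} | {S2,S5,S7,S8} | {S9,S10} | {S3,S4}.

4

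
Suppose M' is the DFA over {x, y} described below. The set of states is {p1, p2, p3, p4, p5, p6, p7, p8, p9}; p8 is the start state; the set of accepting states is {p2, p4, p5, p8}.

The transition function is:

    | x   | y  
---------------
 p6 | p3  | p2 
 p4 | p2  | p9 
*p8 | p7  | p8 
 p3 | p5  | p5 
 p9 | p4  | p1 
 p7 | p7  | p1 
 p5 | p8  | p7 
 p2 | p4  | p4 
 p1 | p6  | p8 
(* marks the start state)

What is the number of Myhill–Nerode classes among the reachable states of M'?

P0 = {p2,p4,p5,p8} | {p1,p3,p6,p7,p9}.
Refine {p2,p4,p5,p8} on symbol x: members go to different blocks, giving {p2,p4,p5} and {p8}.
On input x, block {p2,p4,p5} splits into {p2,p4} and {p5}.
Split {p2,p4} by δ(·,y) → {p2} and {p4}.
Refine {p1,p3,p6,p7,p9} on symbol x: members go to different blocks, giving {p1,p6,p7} and {p3} and {p9}.
Refine {p1,p6,p7} on symbol x: members go to different blocks, giving {p1,p7} and {p6}.
Split {p1,p7} by δ(·,x) → {p1} and {p7}.
Stable partition: {p2} | {p1} | {p8} | {p5} | {p4} | {p3} | {p9} | {p6} | {p7} — 9 equivalence classes.

9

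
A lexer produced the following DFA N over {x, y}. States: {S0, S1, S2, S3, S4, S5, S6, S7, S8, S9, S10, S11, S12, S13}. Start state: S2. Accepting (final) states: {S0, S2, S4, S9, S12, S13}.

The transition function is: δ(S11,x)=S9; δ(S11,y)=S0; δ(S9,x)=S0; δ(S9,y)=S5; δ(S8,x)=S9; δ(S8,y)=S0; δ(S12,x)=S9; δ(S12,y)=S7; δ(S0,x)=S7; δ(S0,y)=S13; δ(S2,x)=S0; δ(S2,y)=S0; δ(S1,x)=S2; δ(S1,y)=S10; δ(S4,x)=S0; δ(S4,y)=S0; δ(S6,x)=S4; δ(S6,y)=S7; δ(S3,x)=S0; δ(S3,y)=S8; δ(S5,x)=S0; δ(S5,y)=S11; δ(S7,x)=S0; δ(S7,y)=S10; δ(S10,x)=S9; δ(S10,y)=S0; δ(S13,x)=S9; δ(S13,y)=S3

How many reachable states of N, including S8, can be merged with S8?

3

First remove the unreachable states {S1,S4,S6,S12}; 10 states remain.
Initial partition by acceptance: {S0,S2,S9,S13} | {S3,S5,S7,S8,S10,S11}.
Refine {S0,S2,S9,S13} on symbol x: members go to different blocks, giving {S2,S9,S13} and {S0}.
On input x, block {S2,S9,S13} splits into {S2,S9} and {S13}.
On input y, block {S2,S9} splits into {S2} and {S9}.
Split {S3,S5,S7,S8,S10,S11} by δ(·,x) → {S3,S5,S7} and {S8,S10,S11}.
The partition is now stable with 6 blocks: {S2} | {S3,S5,S7} | {S0} | {S13} | {S9} | {S8,S10,S11}.
State S8 belongs to the block {S8,S10,S11}, which has 3 states.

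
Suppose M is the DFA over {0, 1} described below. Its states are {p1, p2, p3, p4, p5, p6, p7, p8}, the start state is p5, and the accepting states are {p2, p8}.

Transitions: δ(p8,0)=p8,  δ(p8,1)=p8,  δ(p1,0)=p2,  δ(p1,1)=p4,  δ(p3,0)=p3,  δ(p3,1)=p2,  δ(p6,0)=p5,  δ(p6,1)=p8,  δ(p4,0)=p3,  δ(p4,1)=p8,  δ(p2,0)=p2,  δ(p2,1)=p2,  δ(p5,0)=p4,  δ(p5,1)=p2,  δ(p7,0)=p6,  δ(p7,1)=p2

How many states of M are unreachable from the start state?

3

No path from p5 leads to p1, p6, p7; the other 5 states are all reachable.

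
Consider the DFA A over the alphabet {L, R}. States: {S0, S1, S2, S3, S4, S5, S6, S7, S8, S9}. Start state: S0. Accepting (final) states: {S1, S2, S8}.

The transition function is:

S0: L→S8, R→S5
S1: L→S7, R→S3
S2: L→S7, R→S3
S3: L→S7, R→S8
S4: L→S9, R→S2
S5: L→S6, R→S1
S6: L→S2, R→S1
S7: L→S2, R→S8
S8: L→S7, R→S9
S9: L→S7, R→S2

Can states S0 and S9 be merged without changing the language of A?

No

Reachable states from the start: {S0,S1,S2,S3,S5,S6,S7,S8,S9}. Unreachable: {S4} — drop them.
Start with accepting vs non-accepting: {S1,S2,S8} | {S0,S3,S5,S6,S7,S9}.
On input L, block {S0,S3,S5,S6,S7,S9} splits into {S0,S6,S7} and {S3,S5,S9}.
Refine {S0,S6,S7} on symbol R: members go to different blocks, giving {S6,S7} and {S0}.
No further refinement is possible. Final partition (4 blocks): {S1,S2,S8} | {S6,S7} | {S3,S5,S9} | {S0}.
S0 and S9 end up in different blocks, so they are distinguishable. For instance, the string 'L' is accepted from only S0.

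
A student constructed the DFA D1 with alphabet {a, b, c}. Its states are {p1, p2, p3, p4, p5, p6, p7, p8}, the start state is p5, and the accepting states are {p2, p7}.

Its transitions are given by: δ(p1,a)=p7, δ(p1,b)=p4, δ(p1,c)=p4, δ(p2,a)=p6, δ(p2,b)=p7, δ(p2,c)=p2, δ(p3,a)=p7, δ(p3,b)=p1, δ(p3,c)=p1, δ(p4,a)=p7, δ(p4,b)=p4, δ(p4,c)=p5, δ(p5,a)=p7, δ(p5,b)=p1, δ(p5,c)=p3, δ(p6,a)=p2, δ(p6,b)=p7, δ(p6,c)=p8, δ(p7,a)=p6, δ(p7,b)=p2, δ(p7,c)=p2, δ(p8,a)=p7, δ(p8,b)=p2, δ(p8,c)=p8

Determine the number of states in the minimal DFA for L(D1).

Every state is reachable, so we keep all 8.
Start with accepting vs non-accepting: {p2,p7} | {p1,p3,p4,p5,p6,p8}.
Split {p1,p3,p4,p5,p6,p8} by δ(·,b) → {p1,p3,p4,p5} and {p6,p8}.
No further refinement is possible. Final partition (3 blocks): {p2,p7} | {p1,p3,p4,p5} | {p6,p8}.

3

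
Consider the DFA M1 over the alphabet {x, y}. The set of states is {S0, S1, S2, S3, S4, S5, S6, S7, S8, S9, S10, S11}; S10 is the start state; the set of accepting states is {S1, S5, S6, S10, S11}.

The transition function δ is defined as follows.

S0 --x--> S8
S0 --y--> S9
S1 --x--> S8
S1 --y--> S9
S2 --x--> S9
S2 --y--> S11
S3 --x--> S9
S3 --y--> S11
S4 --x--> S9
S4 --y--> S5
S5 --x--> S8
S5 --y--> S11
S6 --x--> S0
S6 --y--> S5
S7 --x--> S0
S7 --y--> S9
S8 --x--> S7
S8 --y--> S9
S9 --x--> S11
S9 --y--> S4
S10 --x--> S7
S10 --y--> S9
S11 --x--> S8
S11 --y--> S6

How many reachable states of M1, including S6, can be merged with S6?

States {S1,S2,S3} cannot be reached from the start state, so discard them.
P0 = {S5,S6,S10,S11} | {S0,S4,S7,S8,S9}.
Split {S5,S6,S10,S11} by δ(·,y) → {S5,S6,S11} and {S10}.
Refine {S0,S4,S7,S8,S9} on symbol x: members go to different blocks, giving {S0,S4,S7,S8} and {S9}.
Refine {S0,S4,S7,S8} on symbol x: members go to different blocks, giving {S0,S7,S8} and {S4}.
No further refinement is possible. Final partition (5 blocks): {S5,S6,S11} | {S0,S7,S8} | {S10} | {S9} | {S4}.
State S6 belongs to the block {S5,S6,S11}, which has 3 states.

3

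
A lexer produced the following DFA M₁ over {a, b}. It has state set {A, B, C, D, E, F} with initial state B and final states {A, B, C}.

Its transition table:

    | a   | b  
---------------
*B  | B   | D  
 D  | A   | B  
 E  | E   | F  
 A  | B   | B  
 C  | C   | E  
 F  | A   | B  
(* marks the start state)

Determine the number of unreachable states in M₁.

Starting at B and following transitions, the reachable set is {A, B, D}. That leaves C, E, F unreachable — 3 in total.

3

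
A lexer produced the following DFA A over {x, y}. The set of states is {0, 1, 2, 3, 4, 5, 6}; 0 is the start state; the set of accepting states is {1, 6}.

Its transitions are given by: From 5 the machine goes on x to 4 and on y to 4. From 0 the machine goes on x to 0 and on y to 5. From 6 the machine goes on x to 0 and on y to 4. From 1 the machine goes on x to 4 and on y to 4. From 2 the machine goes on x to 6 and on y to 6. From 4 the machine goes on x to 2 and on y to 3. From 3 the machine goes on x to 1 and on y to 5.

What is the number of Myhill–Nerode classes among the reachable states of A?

7

All states are reachable from the start state.
Initial partition by acceptance: {1,6} | {0,2,3,4,5}.
Refine {0,2,3,4,5} on symbol x: members go to different blocks, giving {0,4,5} and {2,3}.
Split {0,4,5} by δ(·,x) → {0,5} and {4}.
Split {1,6} by δ(·,x) → {1} and {6}.
Split {0,5} by δ(·,x) → {0} and {5}.
Split {2,3} by δ(·,x) → {2} and {3}.
The partition is now stable with 7 blocks: {1} | {0} | {2} | {4} | {6} | {5} | {3}.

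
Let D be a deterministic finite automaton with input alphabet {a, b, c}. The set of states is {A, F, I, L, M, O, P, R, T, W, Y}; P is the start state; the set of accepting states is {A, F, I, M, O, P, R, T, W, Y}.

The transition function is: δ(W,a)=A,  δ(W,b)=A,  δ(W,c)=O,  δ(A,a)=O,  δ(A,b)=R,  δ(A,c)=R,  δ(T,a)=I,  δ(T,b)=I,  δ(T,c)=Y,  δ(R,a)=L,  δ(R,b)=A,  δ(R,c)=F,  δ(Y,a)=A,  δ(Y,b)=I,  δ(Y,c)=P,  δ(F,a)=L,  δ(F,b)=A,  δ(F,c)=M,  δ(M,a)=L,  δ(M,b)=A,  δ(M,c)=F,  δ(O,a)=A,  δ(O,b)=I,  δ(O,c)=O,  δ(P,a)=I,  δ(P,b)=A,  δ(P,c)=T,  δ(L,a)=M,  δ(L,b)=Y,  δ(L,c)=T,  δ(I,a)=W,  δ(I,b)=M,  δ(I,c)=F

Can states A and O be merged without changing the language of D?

No

Every state is reachable, so we keep all 11.
Initial partition by acceptance: {A,F,I,M,O,P,R,T,W,Y} | {L}.
Split {A,F,I,M,O,P,R,T,W,Y} by δ(·,a) → {A,I,O,P,T,W,Y} and {F,M,R}.
On input b, block {A,I,O,P,T,W,Y} splits into {O,P,T,W,Y} and {A,I}.
No further refinement is possible. Final partition (4 blocks): {O,P,T,W,Y} | {L} | {F,M,R} | {A,I}.
A and O end up in different blocks, so they are distinguishable. For instance, the string 'ba' is accepted from only O.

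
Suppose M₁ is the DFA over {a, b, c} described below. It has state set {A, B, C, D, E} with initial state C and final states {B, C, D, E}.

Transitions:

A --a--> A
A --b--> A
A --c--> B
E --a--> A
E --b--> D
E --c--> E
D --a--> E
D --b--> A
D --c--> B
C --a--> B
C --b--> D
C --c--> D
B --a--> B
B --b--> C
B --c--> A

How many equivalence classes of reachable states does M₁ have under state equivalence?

Every state is reachable, so we keep all 5.
P0 = {B,C,D,E} | {A}.
On input a, block {B,C,D,E} splits into {B,C,D} and {E}.
Split {B,C,D} by δ(·,a) → {B,C} and {D}.
On input b, block {B,C} splits into {B} and {C}.
No further refinement is possible. Final partition (5 blocks): {B} | {A} | {E} | {D} | {C}.

5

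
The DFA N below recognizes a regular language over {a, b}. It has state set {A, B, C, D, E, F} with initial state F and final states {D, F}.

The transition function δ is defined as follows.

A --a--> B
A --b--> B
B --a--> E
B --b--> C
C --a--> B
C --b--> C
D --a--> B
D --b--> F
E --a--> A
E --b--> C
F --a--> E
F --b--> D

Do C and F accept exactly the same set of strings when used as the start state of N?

No

All states are reachable from the start state.
Initial partition by acceptance: {D,F} | {A,B,C,E}.
Stable partition: {D,F} | {A,B,C,E} — 2 equivalence classes.
C and F end up in different blocks, so they are distinguishable. For instance, the string 'ε' is accepted from only F.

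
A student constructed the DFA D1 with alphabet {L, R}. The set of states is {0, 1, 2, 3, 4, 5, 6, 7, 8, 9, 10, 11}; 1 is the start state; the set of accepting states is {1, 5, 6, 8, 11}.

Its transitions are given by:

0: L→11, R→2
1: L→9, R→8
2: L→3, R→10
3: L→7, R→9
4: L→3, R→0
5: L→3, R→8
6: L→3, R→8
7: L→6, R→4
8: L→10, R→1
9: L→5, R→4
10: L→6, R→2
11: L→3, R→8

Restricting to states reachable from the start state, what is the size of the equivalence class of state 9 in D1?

All states are reachable from the start state.
Initial partition by acceptance: {1,5,6,8,11} | {0,2,3,4,7,9,10}.
Refine {0,2,3,4,7,9,10} on symbol L: members go to different blocks, giving {0,7,9,10} and {2,3,4}.
Split {1,5,6,8,11} by δ(·,L) → {5,6,11} and {1,8}.
Refine {2,3,4} on symbol L: members go to different blocks, giving {2,4} and {3}.
Stable partition: {5,6,11} | {0,7,9,10} | {2,4} | {1,8} | {3} — 5 equivalence classes.
The equivalence class containing 9 is {0,7,9,10}, of size 4.

4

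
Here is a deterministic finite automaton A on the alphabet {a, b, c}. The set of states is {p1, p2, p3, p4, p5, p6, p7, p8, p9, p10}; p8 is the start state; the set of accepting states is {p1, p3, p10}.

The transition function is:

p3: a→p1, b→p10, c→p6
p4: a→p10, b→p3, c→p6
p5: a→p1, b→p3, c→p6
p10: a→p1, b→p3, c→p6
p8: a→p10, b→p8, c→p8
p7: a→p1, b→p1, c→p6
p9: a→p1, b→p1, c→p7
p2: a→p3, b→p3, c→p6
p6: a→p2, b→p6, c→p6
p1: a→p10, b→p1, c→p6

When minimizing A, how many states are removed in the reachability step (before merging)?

4

BFS from p8 reaches {p1, p2, p3, p6, p8, p10}; the 4 state(s) p4, p5, p7, p9 are never visited.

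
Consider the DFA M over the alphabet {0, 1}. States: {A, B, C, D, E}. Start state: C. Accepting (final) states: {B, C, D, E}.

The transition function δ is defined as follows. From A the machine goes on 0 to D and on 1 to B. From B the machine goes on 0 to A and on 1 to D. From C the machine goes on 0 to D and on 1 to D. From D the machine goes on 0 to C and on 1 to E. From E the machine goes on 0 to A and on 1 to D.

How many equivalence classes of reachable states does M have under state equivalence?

4

All states are reachable from the start state.
Start with accepting vs non-accepting: {B,C,D,E} | {A}.
Split {B,C,D,E} by δ(·,0) → {B,E} and {C,D}.
On input 1, block {C,D} splits into {C} and {D}.
Stable partition: {B,E} | {A} | {C} | {D} — 4 equivalence classes.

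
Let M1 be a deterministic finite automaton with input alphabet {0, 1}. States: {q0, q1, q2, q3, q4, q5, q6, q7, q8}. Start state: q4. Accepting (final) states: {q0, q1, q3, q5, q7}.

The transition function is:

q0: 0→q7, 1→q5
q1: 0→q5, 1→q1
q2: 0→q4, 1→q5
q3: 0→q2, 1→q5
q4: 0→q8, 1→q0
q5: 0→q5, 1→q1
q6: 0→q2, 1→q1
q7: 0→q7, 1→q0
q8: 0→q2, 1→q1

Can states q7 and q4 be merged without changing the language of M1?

No

States {q3,q6} cannot be reached from the start state, so discard them.
P0 = {q0,q1,q5,q7} | {q2,q4,q8}.
The partition is now stable with 2 blocks: {q0,q1,q5,q7} | {q2,q4,q8}.
q7 and q4 end up in different blocks, so they are distinguishable. For instance, the string 'ε' is accepted from only q7.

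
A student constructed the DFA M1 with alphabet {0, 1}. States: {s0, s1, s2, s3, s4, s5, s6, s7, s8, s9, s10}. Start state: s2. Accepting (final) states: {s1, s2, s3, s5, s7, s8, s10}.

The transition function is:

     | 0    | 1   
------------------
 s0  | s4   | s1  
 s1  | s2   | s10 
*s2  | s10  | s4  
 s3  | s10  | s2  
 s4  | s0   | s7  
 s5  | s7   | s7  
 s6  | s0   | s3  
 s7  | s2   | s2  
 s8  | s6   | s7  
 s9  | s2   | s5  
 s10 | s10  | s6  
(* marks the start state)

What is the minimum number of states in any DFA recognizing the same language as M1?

Reachable states from the start: {s0,s1,s2,s3,s4,s6,s7,s10}. Unreachable: {s5,s8,s9} — drop them.
Initial partition by acceptance: {s1,s2,s3,s7,s10} | {s0,s4,s6}.
Split {s1,s2,s3,s7,s10} by δ(·,1) → {s1,s3,s7} and {s2,s10}.
No further refinement is possible. Final partition (3 blocks): {s1,s3,s7} | {s0,s4,s6} | {s2,s10}.

3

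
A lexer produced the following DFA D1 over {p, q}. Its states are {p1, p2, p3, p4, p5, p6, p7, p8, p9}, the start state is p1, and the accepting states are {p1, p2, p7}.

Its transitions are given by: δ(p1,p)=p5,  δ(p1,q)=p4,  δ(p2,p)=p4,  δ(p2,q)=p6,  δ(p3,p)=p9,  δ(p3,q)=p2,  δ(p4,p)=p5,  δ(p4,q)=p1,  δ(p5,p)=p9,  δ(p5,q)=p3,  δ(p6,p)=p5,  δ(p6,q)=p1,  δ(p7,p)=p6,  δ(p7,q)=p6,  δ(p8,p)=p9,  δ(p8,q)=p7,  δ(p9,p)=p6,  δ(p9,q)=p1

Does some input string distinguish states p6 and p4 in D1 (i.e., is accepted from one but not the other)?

No

Reachable states from the start: {p1,p2,p3,p4,p5,p6,p9}. Unreachable: {p7,p8} — drop them.
Start with accepting vs non-accepting: {p1,p2} | {p3,p4,p5,p6,p9}.
Split {p3,p4,p5,p6,p9} by δ(·,q) → {p3,p4,p6,p9} and {p5}.
Split {p1,p2} by δ(·,p) → {p1} and {p2}.
Split {p3,p4,p6,p9} by δ(·,p) → {p3,p9} and {p4,p6}.
Split {p3,p9} by δ(·,p) → {p3} and {p9}.
No further refinement is possible. Final partition (6 blocks): {p1} | {p3} | {p5} | {p2} | {p4,p6} | {p9}.
p6 and p4 lie in the same block of the stable partition, so they are equivalent — no string distinguishes them.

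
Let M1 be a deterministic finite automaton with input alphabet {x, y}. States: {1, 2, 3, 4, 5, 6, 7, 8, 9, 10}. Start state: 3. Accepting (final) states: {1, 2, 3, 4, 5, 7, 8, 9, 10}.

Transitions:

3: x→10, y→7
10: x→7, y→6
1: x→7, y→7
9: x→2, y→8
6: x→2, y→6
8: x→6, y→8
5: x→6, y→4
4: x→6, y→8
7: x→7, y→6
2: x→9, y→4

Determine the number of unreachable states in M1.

2

BFS from 3 reaches {2, 3, 4, 6, 7, 8, 9, 10}; the 2 state(s) 1, 5 are never visited.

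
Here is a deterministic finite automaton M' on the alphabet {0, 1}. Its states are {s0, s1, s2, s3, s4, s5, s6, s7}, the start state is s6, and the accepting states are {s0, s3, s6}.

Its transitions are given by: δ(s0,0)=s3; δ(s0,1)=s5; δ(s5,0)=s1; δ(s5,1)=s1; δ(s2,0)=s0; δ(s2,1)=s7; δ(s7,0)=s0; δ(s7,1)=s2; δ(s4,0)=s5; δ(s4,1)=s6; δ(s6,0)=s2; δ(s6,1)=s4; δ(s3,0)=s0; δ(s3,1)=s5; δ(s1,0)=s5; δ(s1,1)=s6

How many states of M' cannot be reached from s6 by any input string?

0

A breadth-first search from the start state visits every state.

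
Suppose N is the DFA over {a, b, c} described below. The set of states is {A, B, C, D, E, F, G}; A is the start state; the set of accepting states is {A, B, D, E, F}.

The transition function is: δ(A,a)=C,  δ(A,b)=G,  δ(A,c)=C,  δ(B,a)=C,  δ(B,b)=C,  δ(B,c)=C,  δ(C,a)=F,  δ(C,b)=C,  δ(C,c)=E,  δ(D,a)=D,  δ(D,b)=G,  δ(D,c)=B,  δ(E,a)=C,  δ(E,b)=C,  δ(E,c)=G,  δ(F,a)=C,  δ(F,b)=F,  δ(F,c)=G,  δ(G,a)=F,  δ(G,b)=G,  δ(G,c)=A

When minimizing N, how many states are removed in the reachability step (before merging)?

No path from A leads to B, D; the other 5 states are all reachable.

2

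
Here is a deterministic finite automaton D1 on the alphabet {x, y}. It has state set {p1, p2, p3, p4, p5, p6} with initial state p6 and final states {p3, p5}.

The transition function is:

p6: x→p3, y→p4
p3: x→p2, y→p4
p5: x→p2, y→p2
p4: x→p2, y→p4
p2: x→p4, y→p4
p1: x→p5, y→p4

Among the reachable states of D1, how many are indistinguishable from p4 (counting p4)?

First remove the unreachable states {p1,p5}; 4 states remain.
Initial partition by acceptance: {p3} | {p2,p4,p6}.
Split {p2,p4,p6} by δ(·,x) → {p2,p4} and {p6}.
Stable partition: {p3} | {p2,p4} | {p6} — 3 equivalence classes.
State p4 belongs to the block {p2,p4}, which has 2 states.

2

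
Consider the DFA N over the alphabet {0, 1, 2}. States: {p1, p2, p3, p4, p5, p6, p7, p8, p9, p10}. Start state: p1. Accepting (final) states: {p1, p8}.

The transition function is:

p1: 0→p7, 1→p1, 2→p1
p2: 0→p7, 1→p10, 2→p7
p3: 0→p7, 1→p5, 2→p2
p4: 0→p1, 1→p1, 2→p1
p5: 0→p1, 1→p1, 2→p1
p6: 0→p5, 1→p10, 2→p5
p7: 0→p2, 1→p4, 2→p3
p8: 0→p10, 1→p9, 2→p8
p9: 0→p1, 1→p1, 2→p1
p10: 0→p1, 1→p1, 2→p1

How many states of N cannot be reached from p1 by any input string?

BFS from p1 reaches {p1, p2, p3, p4, p5, p7, p10}; the 3 state(s) p6, p8, p9 are never visited.

3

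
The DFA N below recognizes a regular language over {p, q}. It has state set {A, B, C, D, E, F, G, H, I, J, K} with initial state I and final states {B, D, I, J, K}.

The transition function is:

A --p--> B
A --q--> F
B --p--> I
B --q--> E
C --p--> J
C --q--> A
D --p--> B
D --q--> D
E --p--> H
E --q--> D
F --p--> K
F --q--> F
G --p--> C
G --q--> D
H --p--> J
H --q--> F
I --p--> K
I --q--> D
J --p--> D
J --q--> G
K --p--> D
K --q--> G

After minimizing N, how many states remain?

Every state is reachable, so we keep all 11.
Initial partition by acceptance: {B,D,I,J,K} | {A,C,E,F,G,H}.
Refine {B,D,I,J,K} on symbol q: members go to different blocks, giving {B,J,K} and {D,I}.
Refine {A,C,E,F,G,H} on symbol p: members go to different blocks, giving {A,C,F,H} and {E,G}.
No further refinement is possible. Final partition (4 blocks): {B,J,K} | {A,C,F,H} | {D,I} | {E,G}.

4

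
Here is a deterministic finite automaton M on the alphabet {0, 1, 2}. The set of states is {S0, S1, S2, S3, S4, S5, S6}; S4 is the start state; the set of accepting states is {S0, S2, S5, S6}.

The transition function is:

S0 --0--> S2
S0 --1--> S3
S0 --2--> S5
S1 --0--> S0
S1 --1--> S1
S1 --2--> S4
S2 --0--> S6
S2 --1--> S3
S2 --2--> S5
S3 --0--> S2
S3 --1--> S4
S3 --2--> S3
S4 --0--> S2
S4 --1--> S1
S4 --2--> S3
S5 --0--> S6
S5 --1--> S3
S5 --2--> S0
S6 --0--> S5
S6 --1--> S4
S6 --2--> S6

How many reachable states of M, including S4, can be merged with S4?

3

All states are reachable from the start state.
Start with accepting vs non-accepting: {S0,S2,S5,S6} | {S1,S3,S4}.
No further refinement is possible. Final partition (2 blocks): {S0,S2,S5,S6} | {S1,S3,S4}.
State S4 belongs to the block {S1,S3,S4}, which has 3 states.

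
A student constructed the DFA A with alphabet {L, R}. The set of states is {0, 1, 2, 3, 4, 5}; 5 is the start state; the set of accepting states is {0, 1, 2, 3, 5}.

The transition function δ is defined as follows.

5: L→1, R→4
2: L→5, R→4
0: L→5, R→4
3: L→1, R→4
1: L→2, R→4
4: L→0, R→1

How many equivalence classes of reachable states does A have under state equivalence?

2

First remove the unreachable states {3}; 5 states remain.
Initial partition by acceptance: {0,1,2,5} | {4}.
Stable partition: {0,1,2,5} | {4} — 2 equivalence classes.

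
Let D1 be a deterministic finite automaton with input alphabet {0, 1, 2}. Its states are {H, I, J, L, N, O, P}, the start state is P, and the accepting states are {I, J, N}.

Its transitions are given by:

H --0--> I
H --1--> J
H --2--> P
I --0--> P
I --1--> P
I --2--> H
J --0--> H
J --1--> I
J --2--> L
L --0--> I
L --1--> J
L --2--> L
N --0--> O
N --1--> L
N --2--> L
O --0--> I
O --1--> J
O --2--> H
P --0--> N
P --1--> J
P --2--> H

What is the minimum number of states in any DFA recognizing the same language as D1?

Start with accepting vs non-accepting: {I,J,N} | {H,L,O,P}.
Split {I,J,N} by δ(·,1) → {I,N} and {J}.
Stable partition: {I,N} | {H,L,O,P} | {J} — 3 equivalence classes.

3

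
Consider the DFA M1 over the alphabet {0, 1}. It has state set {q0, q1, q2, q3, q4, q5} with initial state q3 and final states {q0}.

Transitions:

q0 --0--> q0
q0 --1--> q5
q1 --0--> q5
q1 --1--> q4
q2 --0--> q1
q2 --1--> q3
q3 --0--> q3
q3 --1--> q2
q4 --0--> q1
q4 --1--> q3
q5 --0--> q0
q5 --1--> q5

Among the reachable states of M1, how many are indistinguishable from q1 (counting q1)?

1

Start with accepting vs non-accepting: {q0} | {q1,q2,q3,q4,q5}.
Refine {q1,q2,q3,q4,q5} on symbol 0: members go to different blocks, giving {q1,q2,q3,q4} and {q5}.
Refine {q1,q2,q3,q4} on symbol 0: members go to different blocks, giving {q2,q3,q4} and {q1}.
On input 0, block {q2,q3,q4} splits into {q2,q4} and {q3}.
The partition is now stable with 5 blocks: {q0} | {q2,q4} | {q5} | {q1} | {q3}.
State q1 belongs to the block {q1}, which has 1 states.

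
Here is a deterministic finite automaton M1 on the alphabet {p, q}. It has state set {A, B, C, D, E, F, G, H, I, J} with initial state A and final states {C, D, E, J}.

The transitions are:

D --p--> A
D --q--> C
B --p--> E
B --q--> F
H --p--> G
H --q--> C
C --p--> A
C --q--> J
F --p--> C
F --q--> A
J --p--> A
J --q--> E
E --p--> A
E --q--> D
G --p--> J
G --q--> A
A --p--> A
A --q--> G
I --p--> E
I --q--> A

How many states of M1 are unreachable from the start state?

Starting at A and following transitions, the reachable set is {A, C, D, E, G, J}. That leaves B, F, H, I unreachable — 4 in total.

4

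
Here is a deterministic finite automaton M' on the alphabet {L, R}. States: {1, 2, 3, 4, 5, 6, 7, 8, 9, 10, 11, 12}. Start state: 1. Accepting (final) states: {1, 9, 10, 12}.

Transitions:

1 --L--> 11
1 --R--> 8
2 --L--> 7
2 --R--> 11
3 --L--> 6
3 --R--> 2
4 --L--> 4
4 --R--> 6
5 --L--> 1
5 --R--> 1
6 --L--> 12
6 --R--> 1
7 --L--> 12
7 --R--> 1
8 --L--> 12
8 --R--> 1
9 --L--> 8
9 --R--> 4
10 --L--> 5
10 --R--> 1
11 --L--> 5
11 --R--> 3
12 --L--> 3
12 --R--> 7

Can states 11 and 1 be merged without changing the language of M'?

No

States {4,9,10} cannot be reached from the start state, so discard them.
Initial partition by acceptance: {1,12} | {2,3,5,6,7,8,11}.
On input L, block {2,3,5,6,7,8,11} splits into {5,6,7,8} and {2,3,11}.
The partition is now stable with 3 blocks: {1,12} | {5,6,7,8} | {2,3,11}.
11 and 1 end up in different blocks, so they are distinguishable. For instance, the string 'ε' is accepted from only 1.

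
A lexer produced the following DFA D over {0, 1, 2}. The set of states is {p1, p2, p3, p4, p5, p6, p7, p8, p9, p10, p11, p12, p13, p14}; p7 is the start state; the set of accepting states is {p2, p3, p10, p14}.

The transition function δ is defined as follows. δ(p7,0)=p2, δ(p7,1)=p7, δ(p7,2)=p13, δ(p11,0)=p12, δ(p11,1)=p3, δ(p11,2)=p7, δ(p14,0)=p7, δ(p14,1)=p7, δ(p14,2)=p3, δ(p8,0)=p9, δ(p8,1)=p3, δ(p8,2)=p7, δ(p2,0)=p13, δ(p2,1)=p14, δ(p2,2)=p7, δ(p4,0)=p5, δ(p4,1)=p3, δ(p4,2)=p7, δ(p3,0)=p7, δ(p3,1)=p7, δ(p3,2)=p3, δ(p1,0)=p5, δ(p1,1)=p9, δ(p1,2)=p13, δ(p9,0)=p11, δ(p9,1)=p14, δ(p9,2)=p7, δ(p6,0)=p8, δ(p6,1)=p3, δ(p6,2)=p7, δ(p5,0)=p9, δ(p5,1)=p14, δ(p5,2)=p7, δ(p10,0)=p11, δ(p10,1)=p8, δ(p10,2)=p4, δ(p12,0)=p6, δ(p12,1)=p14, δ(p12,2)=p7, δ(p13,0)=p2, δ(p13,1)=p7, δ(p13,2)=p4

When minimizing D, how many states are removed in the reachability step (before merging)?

BFS from p7 reaches {p2, p3, p4, p5, p6, p7, p8, p9, p11, p12, p13, p14}; the 2 state(s) p1, p10 are never visited.

2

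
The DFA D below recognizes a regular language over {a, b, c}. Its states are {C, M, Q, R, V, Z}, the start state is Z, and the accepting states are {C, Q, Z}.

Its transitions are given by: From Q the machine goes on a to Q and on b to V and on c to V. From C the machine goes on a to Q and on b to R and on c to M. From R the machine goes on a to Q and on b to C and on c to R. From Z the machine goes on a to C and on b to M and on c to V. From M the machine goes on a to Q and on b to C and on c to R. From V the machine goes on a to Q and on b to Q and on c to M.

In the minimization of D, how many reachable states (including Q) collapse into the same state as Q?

P0 = {C,Q,Z} | {M,R,V}.
The partition is now stable with 2 blocks: {C,Q,Z} | {M,R,V}.
The equivalence class containing Q is {C,Q,Z}, of size 3.

3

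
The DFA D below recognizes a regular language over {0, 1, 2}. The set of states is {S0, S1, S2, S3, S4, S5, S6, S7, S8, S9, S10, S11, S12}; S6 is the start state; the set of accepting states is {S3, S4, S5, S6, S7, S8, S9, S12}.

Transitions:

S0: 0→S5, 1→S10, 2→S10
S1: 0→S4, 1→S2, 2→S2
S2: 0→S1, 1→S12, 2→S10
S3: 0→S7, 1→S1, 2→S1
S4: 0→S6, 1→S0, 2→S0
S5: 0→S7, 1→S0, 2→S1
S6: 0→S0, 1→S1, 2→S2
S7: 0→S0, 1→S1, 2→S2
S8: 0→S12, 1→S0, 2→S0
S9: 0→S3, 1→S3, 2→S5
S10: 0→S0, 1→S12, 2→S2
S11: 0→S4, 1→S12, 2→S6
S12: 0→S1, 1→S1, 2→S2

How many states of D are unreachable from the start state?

BFS from S6 reaches {S0, S1, S2, S4, S5, S6, S7, S10, S12}; the 4 state(s) S3, S8, S9, S11 are never visited.

4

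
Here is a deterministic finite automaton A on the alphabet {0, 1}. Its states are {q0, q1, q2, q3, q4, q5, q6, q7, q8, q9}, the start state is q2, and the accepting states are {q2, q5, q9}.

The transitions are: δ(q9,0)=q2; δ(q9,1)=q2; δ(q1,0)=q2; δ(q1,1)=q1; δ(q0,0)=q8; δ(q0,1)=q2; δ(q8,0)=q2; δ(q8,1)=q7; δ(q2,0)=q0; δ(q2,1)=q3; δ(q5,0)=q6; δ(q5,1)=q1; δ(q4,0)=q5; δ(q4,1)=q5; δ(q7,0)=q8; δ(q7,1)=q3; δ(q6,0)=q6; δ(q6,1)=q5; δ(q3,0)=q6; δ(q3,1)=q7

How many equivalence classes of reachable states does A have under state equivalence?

8

First remove the unreachable states {q4,q9}; 8 states remain.
Start with accepting vs non-accepting: {q2,q5} | {q0,q1,q3,q6,q7,q8}.
On input 0, block {q0,q1,q3,q6,q7,q8} splits into {q0,q3,q6,q7} and {q1,q8}.
Split {q2,q5} by δ(·,1) → {q2} and {q5}.
Refine {q0,q3,q6,q7} on symbol 0: members go to different blocks, giving {q0,q7} and {q3,q6}.
Refine {q0,q7} on symbol 1: members go to different blocks, giving {q0} and {q7}.
On input 1, block {q1,q8} splits into {q1} and {q8}.
On input 1, block {q3,q6} splits into {q3} and {q6}.
The partition is now stable with 8 blocks: {q2} | {q0} | {q1} | {q5} | {q3} | {q7} | {q8} | {q6}.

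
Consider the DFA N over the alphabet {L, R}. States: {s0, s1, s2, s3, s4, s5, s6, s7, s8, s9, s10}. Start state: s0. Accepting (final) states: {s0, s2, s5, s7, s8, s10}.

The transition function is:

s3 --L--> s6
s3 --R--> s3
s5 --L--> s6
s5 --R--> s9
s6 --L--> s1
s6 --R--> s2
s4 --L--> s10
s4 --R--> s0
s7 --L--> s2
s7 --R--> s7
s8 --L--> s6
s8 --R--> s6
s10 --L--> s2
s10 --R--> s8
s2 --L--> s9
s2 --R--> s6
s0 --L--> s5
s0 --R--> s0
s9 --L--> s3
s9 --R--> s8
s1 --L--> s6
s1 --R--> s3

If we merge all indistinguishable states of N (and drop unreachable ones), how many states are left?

4

States {s4,s7,s10} cannot be reached from the start state, so discard them.
P0 = {s0,s2,s5,s8} | {s1,s3,s6,s9}.
Refine {s0,s2,s5,s8} on symbol L: members go to different blocks, giving {s2,s5,s8} and {s0}.
Split {s1,s3,s6,s9} by δ(·,R) → {s1,s3} and {s6,s9}.
The partition is now stable with 4 blocks: {s2,s5,s8} | {s1,s3} | {s0} | {s6,s9}.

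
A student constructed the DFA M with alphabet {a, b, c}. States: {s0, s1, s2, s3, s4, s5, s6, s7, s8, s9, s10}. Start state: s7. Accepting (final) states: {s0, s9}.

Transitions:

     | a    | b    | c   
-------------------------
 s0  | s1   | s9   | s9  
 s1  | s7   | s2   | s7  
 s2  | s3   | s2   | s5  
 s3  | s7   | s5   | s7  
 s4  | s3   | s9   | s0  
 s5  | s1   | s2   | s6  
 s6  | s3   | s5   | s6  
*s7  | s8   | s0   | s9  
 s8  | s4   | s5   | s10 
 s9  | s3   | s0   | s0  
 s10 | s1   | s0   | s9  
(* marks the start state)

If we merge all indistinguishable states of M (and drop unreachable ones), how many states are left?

Initial partition by acceptance: {s0,s9} | {s1,s2,s3,s4,s5,s6,s7,s8,s10}.
Refine {s1,s2,s3,s4,s5,s6,s7,s8,s10} on symbol b: members go to different blocks, giving {s1,s2,s3,s5,s6,s8} and {s4,s7,s10}.
Split {s1,s2,s3,s5,s6,s8} by δ(·,a) → {s1,s3,s8} and {s2,s5,s6}.
No further refinement is possible. Final partition (4 blocks): {s0,s9} | {s1,s3,s8} | {s4,s7,s10} | {s2,s5,s6}.

4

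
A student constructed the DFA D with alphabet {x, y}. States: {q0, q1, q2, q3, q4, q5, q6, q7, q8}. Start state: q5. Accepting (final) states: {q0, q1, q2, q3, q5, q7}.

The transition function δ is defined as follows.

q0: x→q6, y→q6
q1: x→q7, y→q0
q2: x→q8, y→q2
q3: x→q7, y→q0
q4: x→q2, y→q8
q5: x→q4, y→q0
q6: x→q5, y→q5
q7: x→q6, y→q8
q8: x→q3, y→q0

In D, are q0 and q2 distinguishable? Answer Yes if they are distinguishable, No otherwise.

Yes

States {q1} cannot be reached from the start state, so discard them.
Start with accepting vs non-accepting: {q0,q2,q3,q5,q7} | {q4,q6,q8}.
Split {q0,q2,q3,q5,q7} by δ(·,x) → {q0,q2,q5,q7} and {q3}.
Refine {q0,q2,q5,q7} on symbol y: members go to different blocks, giving {q0,q7} and {q2,q5}.
Refine {q4,q6,q8} on symbol x: members go to different blocks, giving {q4,q6} and {q8}.
Split {q0,q7} by δ(·,y) → {q0} and {q7}.
Split {q4,q6} by δ(·,y) → {q4} and {q6}.
On input x, block {q2,q5} splits into {q2} and {q5}.
No further refinement is possible. Final partition (8 blocks): {q0} | {q4} | {q3} | {q2} | {q8} | {q7} | {q6} | {q5}.
q0 and q2 end up in different blocks, so they are distinguishable. For instance, the string 'y' is accepted from only q2.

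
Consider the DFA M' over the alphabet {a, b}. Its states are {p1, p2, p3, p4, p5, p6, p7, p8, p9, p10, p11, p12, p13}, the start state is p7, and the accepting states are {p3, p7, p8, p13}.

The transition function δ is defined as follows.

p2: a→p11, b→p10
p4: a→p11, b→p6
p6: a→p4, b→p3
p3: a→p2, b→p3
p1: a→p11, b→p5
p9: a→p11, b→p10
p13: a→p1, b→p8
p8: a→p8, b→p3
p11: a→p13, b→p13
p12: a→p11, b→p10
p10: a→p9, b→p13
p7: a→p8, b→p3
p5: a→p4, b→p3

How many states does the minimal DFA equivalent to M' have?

8

Reachable states from the start: {p1,p2,p3,p4,p5,p6,p7,p8,p9,p10,p11,p13}. Unreachable: {p12} — drop them.
P0 = {p3,p7,p8,p13} | {p1,p2,p4,p5,p6,p9,p10,p11}.
On input a, block {p3,p7,p8,p13} splits into {p3,p13} and {p7,p8}.
Split {p3,p13} by δ(·,b) → {p3} and {p13}.
On input a, block {p1,p2,p4,p5,p6,p9,p10,p11} splits into {p1,p2,p4,p5,p6,p9,p10} and {p11}.
On input a, block {p1,p2,p4,p5,p6,p9,p10} splits into {p1,p2,p4,p9} and {p5,p6,p10}.
On input b, block {p5,p6,p10} splits into {p5,p6} and {p10}.
On input b, block {p1,p2,p4,p9} splits into {p1,p4} and {p2,p9}.
No further refinement is possible. Final partition (8 blocks): {p3} | {p1,p4} | {p7,p8} | {p13} | {p11} | {p5,p6} | {p10} | {p2,p9}.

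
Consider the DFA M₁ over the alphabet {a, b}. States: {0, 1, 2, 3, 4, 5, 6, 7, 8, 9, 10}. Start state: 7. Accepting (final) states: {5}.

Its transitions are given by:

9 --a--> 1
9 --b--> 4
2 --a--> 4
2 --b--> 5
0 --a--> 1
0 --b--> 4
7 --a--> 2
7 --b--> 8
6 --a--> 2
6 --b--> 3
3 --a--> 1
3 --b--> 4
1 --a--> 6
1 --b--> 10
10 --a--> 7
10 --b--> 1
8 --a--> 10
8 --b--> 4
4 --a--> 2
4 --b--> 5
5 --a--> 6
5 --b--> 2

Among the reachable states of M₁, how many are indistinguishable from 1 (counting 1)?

2

First remove the unreachable states {0,9}; 9 states remain.
Start with accepting vs non-accepting: {5} | {1,2,3,4,6,7,8,10}.
Split {1,2,3,4,6,7,8,10} by δ(·,b) → {1,3,6,7,8,10} and {2,4}.
On input a, block {1,3,6,7,8,10} splits into {1,3,8,10} and {6,7}.
Split {1,3,8,10} by δ(·,a) → {1,10} and {3,8}.
The partition is now stable with 5 blocks: {5} | {1,10} | {2,4} | {6,7} | {3,8}.
The equivalence class containing 1 is {1,10}, of size 2.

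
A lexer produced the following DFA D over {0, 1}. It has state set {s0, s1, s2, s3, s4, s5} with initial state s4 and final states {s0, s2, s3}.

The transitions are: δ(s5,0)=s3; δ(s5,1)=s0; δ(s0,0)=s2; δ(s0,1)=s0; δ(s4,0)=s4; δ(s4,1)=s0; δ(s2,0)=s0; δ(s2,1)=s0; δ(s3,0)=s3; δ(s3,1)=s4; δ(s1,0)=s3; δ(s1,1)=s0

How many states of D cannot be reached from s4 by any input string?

3

No path from s4 leads to s1, s3, s5; the other 3 states are all reachable.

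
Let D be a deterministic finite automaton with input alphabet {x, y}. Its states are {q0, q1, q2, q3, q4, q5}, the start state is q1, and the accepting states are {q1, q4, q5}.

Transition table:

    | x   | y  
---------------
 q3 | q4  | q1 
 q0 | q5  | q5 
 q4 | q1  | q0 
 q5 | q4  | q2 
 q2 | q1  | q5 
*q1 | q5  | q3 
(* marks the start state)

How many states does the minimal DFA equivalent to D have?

Start with accepting vs non-accepting: {q1,q4,q5} | {q0,q2,q3}.
The partition is now stable with 2 blocks: {q1,q4,q5} | {q0,q2,q3}.

2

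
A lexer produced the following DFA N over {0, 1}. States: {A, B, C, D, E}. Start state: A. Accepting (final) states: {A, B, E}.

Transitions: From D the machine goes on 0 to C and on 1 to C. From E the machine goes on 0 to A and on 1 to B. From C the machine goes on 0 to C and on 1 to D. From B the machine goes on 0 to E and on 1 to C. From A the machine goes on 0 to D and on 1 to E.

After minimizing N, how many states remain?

4

All states are reachable from the start state.
P0 = {A,B,E} | {C,D}.
Refine {A,B,E} on symbol 0: members go to different blocks, giving {B,E} and {A}.
Split {B,E} by δ(·,0) → {B} and {E}.
Stable partition: {B} | {C,D} | {A} | {E} — 4 equivalence classes.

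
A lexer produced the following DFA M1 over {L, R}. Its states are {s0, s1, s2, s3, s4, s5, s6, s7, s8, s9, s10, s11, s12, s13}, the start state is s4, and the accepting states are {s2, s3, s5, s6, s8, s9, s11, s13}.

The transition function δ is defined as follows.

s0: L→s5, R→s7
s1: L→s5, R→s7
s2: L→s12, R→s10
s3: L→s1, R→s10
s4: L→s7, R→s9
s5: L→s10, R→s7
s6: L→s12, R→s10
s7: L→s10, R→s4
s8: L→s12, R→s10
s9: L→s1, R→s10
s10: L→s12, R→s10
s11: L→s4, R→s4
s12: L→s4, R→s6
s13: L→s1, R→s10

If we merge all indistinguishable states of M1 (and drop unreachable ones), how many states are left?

Reachable states from the start: {s1,s4,s5,s6,s7,s9,s10,s12}. Unreachable: {s0,s2,s3,s8,s11,s13} — drop them.
Start with accepting vs non-accepting: {s5,s6,s9} | {s1,s4,s7,s10,s12}.
Split {s1,s4,s7,s10,s12} by δ(·,L) → {s4,s7,s10,s12} and {s1}.
Split {s5,s6,s9} by δ(·,L) → {s5,s6} and {s9}.
Split {s4,s7,s10,s12} by δ(·,R) → {s7,s10} and {s4} and {s12}.
Split {s5,s6} by δ(·,L) → {s5} and {s6}.
Refine {s7,s10} on symbol L: members go to different blocks, giving {s7} and {s10}.
No further refinement is possible. Final partition (8 blocks): {s5} | {s7} | {s1} | {s9} | {s4} | {s12} | {s6} | {s10}.

8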